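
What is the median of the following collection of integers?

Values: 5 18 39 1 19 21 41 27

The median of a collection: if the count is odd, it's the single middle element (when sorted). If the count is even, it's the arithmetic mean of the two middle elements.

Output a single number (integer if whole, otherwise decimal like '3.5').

Answer: 20

Derivation:
Step 1: insert 5 -> lo=[5] (size 1, max 5) hi=[] (size 0) -> median=5
Step 2: insert 18 -> lo=[5] (size 1, max 5) hi=[18] (size 1, min 18) -> median=11.5
Step 3: insert 39 -> lo=[5, 18] (size 2, max 18) hi=[39] (size 1, min 39) -> median=18
Step 4: insert 1 -> lo=[1, 5] (size 2, max 5) hi=[18, 39] (size 2, min 18) -> median=11.5
Step 5: insert 19 -> lo=[1, 5, 18] (size 3, max 18) hi=[19, 39] (size 2, min 19) -> median=18
Step 6: insert 21 -> lo=[1, 5, 18] (size 3, max 18) hi=[19, 21, 39] (size 3, min 19) -> median=18.5
Step 7: insert 41 -> lo=[1, 5, 18, 19] (size 4, max 19) hi=[21, 39, 41] (size 3, min 21) -> median=19
Step 8: insert 27 -> lo=[1, 5, 18, 19] (size 4, max 19) hi=[21, 27, 39, 41] (size 4, min 21) -> median=20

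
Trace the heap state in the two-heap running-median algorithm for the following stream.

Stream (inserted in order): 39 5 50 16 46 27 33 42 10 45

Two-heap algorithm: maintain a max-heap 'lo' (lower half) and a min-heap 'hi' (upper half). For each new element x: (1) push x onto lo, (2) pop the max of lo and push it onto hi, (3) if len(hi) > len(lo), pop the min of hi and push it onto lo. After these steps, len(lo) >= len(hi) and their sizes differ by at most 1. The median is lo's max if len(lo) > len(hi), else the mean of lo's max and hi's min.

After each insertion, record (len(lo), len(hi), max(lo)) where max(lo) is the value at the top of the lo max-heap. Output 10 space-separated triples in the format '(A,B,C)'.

Answer: (1,0,39) (1,1,5) (2,1,39) (2,2,16) (3,2,39) (3,3,27) (4,3,33) (4,4,33) (5,4,33) (5,5,33)

Derivation:
Step 1: insert 39 -> lo=[39] hi=[] -> (len(lo)=1, len(hi)=0, max(lo)=39)
Step 2: insert 5 -> lo=[5] hi=[39] -> (len(lo)=1, len(hi)=1, max(lo)=5)
Step 3: insert 50 -> lo=[5, 39] hi=[50] -> (len(lo)=2, len(hi)=1, max(lo)=39)
Step 4: insert 16 -> lo=[5, 16] hi=[39, 50] -> (len(lo)=2, len(hi)=2, max(lo)=16)
Step 5: insert 46 -> lo=[5, 16, 39] hi=[46, 50] -> (len(lo)=3, len(hi)=2, max(lo)=39)
Step 6: insert 27 -> lo=[5, 16, 27] hi=[39, 46, 50] -> (len(lo)=3, len(hi)=3, max(lo)=27)
Step 7: insert 33 -> lo=[5, 16, 27, 33] hi=[39, 46, 50] -> (len(lo)=4, len(hi)=3, max(lo)=33)
Step 8: insert 42 -> lo=[5, 16, 27, 33] hi=[39, 42, 46, 50] -> (len(lo)=4, len(hi)=4, max(lo)=33)
Step 9: insert 10 -> lo=[5, 10, 16, 27, 33] hi=[39, 42, 46, 50] -> (len(lo)=5, len(hi)=4, max(lo)=33)
Step 10: insert 45 -> lo=[5, 10, 16, 27, 33] hi=[39, 42, 45, 46, 50] -> (len(lo)=5, len(hi)=5, max(lo)=33)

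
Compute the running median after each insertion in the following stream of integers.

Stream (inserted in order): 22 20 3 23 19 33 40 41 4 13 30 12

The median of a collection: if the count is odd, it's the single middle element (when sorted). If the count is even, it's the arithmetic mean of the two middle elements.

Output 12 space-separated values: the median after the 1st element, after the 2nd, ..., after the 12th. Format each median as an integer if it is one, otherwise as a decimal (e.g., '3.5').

Answer: 22 21 20 21 20 21 22 22.5 22 21 22 21

Derivation:
Step 1: insert 22 -> lo=[22] (size 1, max 22) hi=[] (size 0) -> median=22
Step 2: insert 20 -> lo=[20] (size 1, max 20) hi=[22] (size 1, min 22) -> median=21
Step 3: insert 3 -> lo=[3, 20] (size 2, max 20) hi=[22] (size 1, min 22) -> median=20
Step 4: insert 23 -> lo=[3, 20] (size 2, max 20) hi=[22, 23] (size 2, min 22) -> median=21
Step 5: insert 19 -> lo=[3, 19, 20] (size 3, max 20) hi=[22, 23] (size 2, min 22) -> median=20
Step 6: insert 33 -> lo=[3, 19, 20] (size 3, max 20) hi=[22, 23, 33] (size 3, min 22) -> median=21
Step 7: insert 40 -> lo=[3, 19, 20, 22] (size 4, max 22) hi=[23, 33, 40] (size 3, min 23) -> median=22
Step 8: insert 41 -> lo=[3, 19, 20, 22] (size 4, max 22) hi=[23, 33, 40, 41] (size 4, min 23) -> median=22.5
Step 9: insert 4 -> lo=[3, 4, 19, 20, 22] (size 5, max 22) hi=[23, 33, 40, 41] (size 4, min 23) -> median=22
Step 10: insert 13 -> lo=[3, 4, 13, 19, 20] (size 5, max 20) hi=[22, 23, 33, 40, 41] (size 5, min 22) -> median=21
Step 11: insert 30 -> lo=[3, 4, 13, 19, 20, 22] (size 6, max 22) hi=[23, 30, 33, 40, 41] (size 5, min 23) -> median=22
Step 12: insert 12 -> lo=[3, 4, 12, 13, 19, 20] (size 6, max 20) hi=[22, 23, 30, 33, 40, 41] (size 6, min 22) -> median=21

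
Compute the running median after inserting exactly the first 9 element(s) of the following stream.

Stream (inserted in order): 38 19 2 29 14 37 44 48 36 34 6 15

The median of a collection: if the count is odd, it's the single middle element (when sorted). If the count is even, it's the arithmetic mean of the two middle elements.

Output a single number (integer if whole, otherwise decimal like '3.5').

Answer: 36

Derivation:
Step 1: insert 38 -> lo=[38] (size 1, max 38) hi=[] (size 0) -> median=38
Step 2: insert 19 -> lo=[19] (size 1, max 19) hi=[38] (size 1, min 38) -> median=28.5
Step 3: insert 2 -> lo=[2, 19] (size 2, max 19) hi=[38] (size 1, min 38) -> median=19
Step 4: insert 29 -> lo=[2, 19] (size 2, max 19) hi=[29, 38] (size 2, min 29) -> median=24
Step 5: insert 14 -> lo=[2, 14, 19] (size 3, max 19) hi=[29, 38] (size 2, min 29) -> median=19
Step 6: insert 37 -> lo=[2, 14, 19] (size 3, max 19) hi=[29, 37, 38] (size 3, min 29) -> median=24
Step 7: insert 44 -> lo=[2, 14, 19, 29] (size 4, max 29) hi=[37, 38, 44] (size 3, min 37) -> median=29
Step 8: insert 48 -> lo=[2, 14, 19, 29] (size 4, max 29) hi=[37, 38, 44, 48] (size 4, min 37) -> median=33
Step 9: insert 36 -> lo=[2, 14, 19, 29, 36] (size 5, max 36) hi=[37, 38, 44, 48] (size 4, min 37) -> median=36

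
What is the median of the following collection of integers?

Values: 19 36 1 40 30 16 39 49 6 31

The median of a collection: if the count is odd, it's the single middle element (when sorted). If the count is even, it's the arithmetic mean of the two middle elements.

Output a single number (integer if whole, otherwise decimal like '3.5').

Answer: 30.5

Derivation:
Step 1: insert 19 -> lo=[19] (size 1, max 19) hi=[] (size 0) -> median=19
Step 2: insert 36 -> lo=[19] (size 1, max 19) hi=[36] (size 1, min 36) -> median=27.5
Step 3: insert 1 -> lo=[1, 19] (size 2, max 19) hi=[36] (size 1, min 36) -> median=19
Step 4: insert 40 -> lo=[1, 19] (size 2, max 19) hi=[36, 40] (size 2, min 36) -> median=27.5
Step 5: insert 30 -> lo=[1, 19, 30] (size 3, max 30) hi=[36, 40] (size 2, min 36) -> median=30
Step 6: insert 16 -> lo=[1, 16, 19] (size 3, max 19) hi=[30, 36, 40] (size 3, min 30) -> median=24.5
Step 7: insert 39 -> lo=[1, 16, 19, 30] (size 4, max 30) hi=[36, 39, 40] (size 3, min 36) -> median=30
Step 8: insert 49 -> lo=[1, 16, 19, 30] (size 4, max 30) hi=[36, 39, 40, 49] (size 4, min 36) -> median=33
Step 9: insert 6 -> lo=[1, 6, 16, 19, 30] (size 5, max 30) hi=[36, 39, 40, 49] (size 4, min 36) -> median=30
Step 10: insert 31 -> lo=[1, 6, 16, 19, 30] (size 5, max 30) hi=[31, 36, 39, 40, 49] (size 5, min 31) -> median=30.5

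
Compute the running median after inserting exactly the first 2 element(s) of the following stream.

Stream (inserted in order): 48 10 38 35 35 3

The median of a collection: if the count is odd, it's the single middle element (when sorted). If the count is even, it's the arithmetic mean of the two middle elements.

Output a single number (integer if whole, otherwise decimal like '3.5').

Step 1: insert 48 -> lo=[48] (size 1, max 48) hi=[] (size 0) -> median=48
Step 2: insert 10 -> lo=[10] (size 1, max 10) hi=[48] (size 1, min 48) -> median=29

Answer: 29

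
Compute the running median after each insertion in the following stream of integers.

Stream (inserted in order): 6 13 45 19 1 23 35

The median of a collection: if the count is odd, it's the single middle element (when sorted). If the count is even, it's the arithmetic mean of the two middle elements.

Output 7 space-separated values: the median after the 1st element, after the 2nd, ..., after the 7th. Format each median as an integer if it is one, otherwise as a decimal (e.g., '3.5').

Step 1: insert 6 -> lo=[6] (size 1, max 6) hi=[] (size 0) -> median=6
Step 2: insert 13 -> lo=[6] (size 1, max 6) hi=[13] (size 1, min 13) -> median=9.5
Step 3: insert 45 -> lo=[6, 13] (size 2, max 13) hi=[45] (size 1, min 45) -> median=13
Step 4: insert 19 -> lo=[6, 13] (size 2, max 13) hi=[19, 45] (size 2, min 19) -> median=16
Step 5: insert 1 -> lo=[1, 6, 13] (size 3, max 13) hi=[19, 45] (size 2, min 19) -> median=13
Step 6: insert 23 -> lo=[1, 6, 13] (size 3, max 13) hi=[19, 23, 45] (size 3, min 19) -> median=16
Step 7: insert 35 -> lo=[1, 6, 13, 19] (size 4, max 19) hi=[23, 35, 45] (size 3, min 23) -> median=19

Answer: 6 9.5 13 16 13 16 19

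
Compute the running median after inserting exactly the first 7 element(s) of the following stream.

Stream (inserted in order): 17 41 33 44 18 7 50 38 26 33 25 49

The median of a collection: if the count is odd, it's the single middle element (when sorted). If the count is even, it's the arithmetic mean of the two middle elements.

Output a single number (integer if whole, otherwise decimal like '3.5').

Answer: 33

Derivation:
Step 1: insert 17 -> lo=[17] (size 1, max 17) hi=[] (size 0) -> median=17
Step 2: insert 41 -> lo=[17] (size 1, max 17) hi=[41] (size 1, min 41) -> median=29
Step 3: insert 33 -> lo=[17, 33] (size 2, max 33) hi=[41] (size 1, min 41) -> median=33
Step 4: insert 44 -> lo=[17, 33] (size 2, max 33) hi=[41, 44] (size 2, min 41) -> median=37
Step 5: insert 18 -> lo=[17, 18, 33] (size 3, max 33) hi=[41, 44] (size 2, min 41) -> median=33
Step 6: insert 7 -> lo=[7, 17, 18] (size 3, max 18) hi=[33, 41, 44] (size 3, min 33) -> median=25.5
Step 7: insert 50 -> lo=[7, 17, 18, 33] (size 4, max 33) hi=[41, 44, 50] (size 3, min 41) -> median=33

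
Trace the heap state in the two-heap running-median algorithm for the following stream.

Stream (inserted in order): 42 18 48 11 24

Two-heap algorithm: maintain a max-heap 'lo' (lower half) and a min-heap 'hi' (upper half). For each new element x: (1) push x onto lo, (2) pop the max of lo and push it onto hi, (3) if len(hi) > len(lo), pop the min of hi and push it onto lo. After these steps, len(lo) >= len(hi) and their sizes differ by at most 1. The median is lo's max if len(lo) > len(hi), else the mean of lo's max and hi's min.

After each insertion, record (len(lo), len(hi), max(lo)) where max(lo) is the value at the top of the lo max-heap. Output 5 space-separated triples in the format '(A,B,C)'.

Answer: (1,0,42) (1,1,18) (2,1,42) (2,2,18) (3,2,24)

Derivation:
Step 1: insert 42 -> lo=[42] hi=[] -> (len(lo)=1, len(hi)=0, max(lo)=42)
Step 2: insert 18 -> lo=[18] hi=[42] -> (len(lo)=1, len(hi)=1, max(lo)=18)
Step 3: insert 48 -> lo=[18, 42] hi=[48] -> (len(lo)=2, len(hi)=1, max(lo)=42)
Step 4: insert 11 -> lo=[11, 18] hi=[42, 48] -> (len(lo)=2, len(hi)=2, max(lo)=18)
Step 5: insert 24 -> lo=[11, 18, 24] hi=[42, 48] -> (len(lo)=3, len(hi)=2, max(lo)=24)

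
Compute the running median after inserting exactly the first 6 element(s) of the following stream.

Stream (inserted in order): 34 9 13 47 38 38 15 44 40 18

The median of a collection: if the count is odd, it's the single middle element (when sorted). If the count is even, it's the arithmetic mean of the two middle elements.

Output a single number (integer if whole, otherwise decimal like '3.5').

Answer: 36

Derivation:
Step 1: insert 34 -> lo=[34] (size 1, max 34) hi=[] (size 0) -> median=34
Step 2: insert 9 -> lo=[9] (size 1, max 9) hi=[34] (size 1, min 34) -> median=21.5
Step 3: insert 13 -> lo=[9, 13] (size 2, max 13) hi=[34] (size 1, min 34) -> median=13
Step 4: insert 47 -> lo=[9, 13] (size 2, max 13) hi=[34, 47] (size 2, min 34) -> median=23.5
Step 5: insert 38 -> lo=[9, 13, 34] (size 3, max 34) hi=[38, 47] (size 2, min 38) -> median=34
Step 6: insert 38 -> lo=[9, 13, 34] (size 3, max 34) hi=[38, 38, 47] (size 3, min 38) -> median=36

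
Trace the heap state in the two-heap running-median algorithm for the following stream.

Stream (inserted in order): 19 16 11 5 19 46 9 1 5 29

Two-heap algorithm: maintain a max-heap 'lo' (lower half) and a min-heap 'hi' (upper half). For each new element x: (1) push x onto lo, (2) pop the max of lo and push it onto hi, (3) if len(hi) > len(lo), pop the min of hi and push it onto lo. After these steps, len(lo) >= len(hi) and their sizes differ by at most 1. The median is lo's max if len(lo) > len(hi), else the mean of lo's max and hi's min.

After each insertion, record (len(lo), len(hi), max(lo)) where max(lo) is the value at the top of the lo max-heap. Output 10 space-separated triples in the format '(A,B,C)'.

Step 1: insert 19 -> lo=[19] hi=[] -> (len(lo)=1, len(hi)=0, max(lo)=19)
Step 2: insert 16 -> lo=[16] hi=[19] -> (len(lo)=1, len(hi)=1, max(lo)=16)
Step 3: insert 11 -> lo=[11, 16] hi=[19] -> (len(lo)=2, len(hi)=1, max(lo)=16)
Step 4: insert 5 -> lo=[5, 11] hi=[16, 19] -> (len(lo)=2, len(hi)=2, max(lo)=11)
Step 5: insert 19 -> lo=[5, 11, 16] hi=[19, 19] -> (len(lo)=3, len(hi)=2, max(lo)=16)
Step 6: insert 46 -> lo=[5, 11, 16] hi=[19, 19, 46] -> (len(lo)=3, len(hi)=3, max(lo)=16)
Step 7: insert 9 -> lo=[5, 9, 11, 16] hi=[19, 19, 46] -> (len(lo)=4, len(hi)=3, max(lo)=16)
Step 8: insert 1 -> lo=[1, 5, 9, 11] hi=[16, 19, 19, 46] -> (len(lo)=4, len(hi)=4, max(lo)=11)
Step 9: insert 5 -> lo=[1, 5, 5, 9, 11] hi=[16, 19, 19, 46] -> (len(lo)=5, len(hi)=4, max(lo)=11)
Step 10: insert 29 -> lo=[1, 5, 5, 9, 11] hi=[16, 19, 19, 29, 46] -> (len(lo)=5, len(hi)=5, max(lo)=11)

Answer: (1,0,19) (1,1,16) (2,1,16) (2,2,11) (3,2,16) (3,3,16) (4,3,16) (4,4,11) (5,4,11) (5,5,11)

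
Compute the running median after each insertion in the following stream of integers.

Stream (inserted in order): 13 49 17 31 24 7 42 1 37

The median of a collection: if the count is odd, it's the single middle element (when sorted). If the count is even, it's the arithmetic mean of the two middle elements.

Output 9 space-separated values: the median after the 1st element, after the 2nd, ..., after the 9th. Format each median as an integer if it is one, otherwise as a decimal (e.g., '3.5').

Step 1: insert 13 -> lo=[13] (size 1, max 13) hi=[] (size 0) -> median=13
Step 2: insert 49 -> lo=[13] (size 1, max 13) hi=[49] (size 1, min 49) -> median=31
Step 3: insert 17 -> lo=[13, 17] (size 2, max 17) hi=[49] (size 1, min 49) -> median=17
Step 4: insert 31 -> lo=[13, 17] (size 2, max 17) hi=[31, 49] (size 2, min 31) -> median=24
Step 5: insert 24 -> lo=[13, 17, 24] (size 3, max 24) hi=[31, 49] (size 2, min 31) -> median=24
Step 6: insert 7 -> lo=[7, 13, 17] (size 3, max 17) hi=[24, 31, 49] (size 3, min 24) -> median=20.5
Step 7: insert 42 -> lo=[7, 13, 17, 24] (size 4, max 24) hi=[31, 42, 49] (size 3, min 31) -> median=24
Step 8: insert 1 -> lo=[1, 7, 13, 17] (size 4, max 17) hi=[24, 31, 42, 49] (size 4, min 24) -> median=20.5
Step 9: insert 37 -> lo=[1, 7, 13, 17, 24] (size 5, max 24) hi=[31, 37, 42, 49] (size 4, min 31) -> median=24

Answer: 13 31 17 24 24 20.5 24 20.5 24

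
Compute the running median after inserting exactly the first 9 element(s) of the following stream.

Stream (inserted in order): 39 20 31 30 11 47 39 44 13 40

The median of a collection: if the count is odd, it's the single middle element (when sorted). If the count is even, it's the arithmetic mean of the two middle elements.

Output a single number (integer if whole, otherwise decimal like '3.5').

Answer: 31

Derivation:
Step 1: insert 39 -> lo=[39] (size 1, max 39) hi=[] (size 0) -> median=39
Step 2: insert 20 -> lo=[20] (size 1, max 20) hi=[39] (size 1, min 39) -> median=29.5
Step 3: insert 31 -> lo=[20, 31] (size 2, max 31) hi=[39] (size 1, min 39) -> median=31
Step 4: insert 30 -> lo=[20, 30] (size 2, max 30) hi=[31, 39] (size 2, min 31) -> median=30.5
Step 5: insert 11 -> lo=[11, 20, 30] (size 3, max 30) hi=[31, 39] (size 2, min 31) -> median=30
Step 6: insert 47 -> lo=[11, 20, 30] (size 3, max 30) hi=[31, 39, 47] (size 3, min 31) -> median=30.5
Step 7: insert 39 -> lo=[11, 20, 30, 31] (size 4, max 31) hi=[39, 39, 47] (size 3, min 39) -> median=31
Step 8: insert 44 -> lo=[11, 20, 30, 31] (size 4, max 31) hi=[39, 39, 44, 47] (size 4, min 39) -> median=35
Step 9: insert 13 -> lo=[11, 13, 20, 30, 31] (size 5, max 31) hi=[39, 39, 44, 47] (size 4, min 39) -> median=31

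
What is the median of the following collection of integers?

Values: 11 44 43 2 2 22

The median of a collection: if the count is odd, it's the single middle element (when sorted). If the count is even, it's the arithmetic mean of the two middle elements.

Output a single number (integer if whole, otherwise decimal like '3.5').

Step 1: insert 11 -> lo=[11] (size 1, max 11) hi=[] (size 0) -> median=11
Step 2: insert 44 -> lo=[11] (size 1, max 11) hi=[44] (size 1, min 44) -> median=27.5
Step 3: insert 43 -> lo=[11, 43] (size 2, max 43) hi=[44] (size 1, min 44) -> median=43
Step 4: insert 2 -> lo=[2, 11] (size 2, max 11) hi=[43, 44] (size 2, min 43) -> median=27
Step 5: insert 2 -> lo=[2, 2, 11] (size 3, max 11) hi=[43, 44] (size 2, min 43) -> median=11
Step 6: insert 22 -> lo=[2, 2, 11] (size 3, max 11) hi=[22, 43, 44] (size 3, min 22) -> median=16.5

Answer: 16.5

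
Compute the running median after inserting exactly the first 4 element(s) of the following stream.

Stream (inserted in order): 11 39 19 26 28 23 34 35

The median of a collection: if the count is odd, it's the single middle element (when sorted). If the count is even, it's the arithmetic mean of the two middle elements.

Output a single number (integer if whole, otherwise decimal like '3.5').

Answer: 22.5

Derivation:
Step 1: insert 11 -> lo=[11] (size 1, max 11) hi=[] (size 0) -> median=11
Step 2: insert 39 -> lo=[11] (size 1, max 11) hi=[39] (size 1, min 39) -> median=25
Step 3: insert 19 -> lo=[11, 19] (size 2, max 19) hi=[39] (size 1, min 39) -> median=19
Step 4: insert 26 -> lo=[11, 19] (size 2, max 19) hi=[26, 39] (size 2, min 26) -> median=22.5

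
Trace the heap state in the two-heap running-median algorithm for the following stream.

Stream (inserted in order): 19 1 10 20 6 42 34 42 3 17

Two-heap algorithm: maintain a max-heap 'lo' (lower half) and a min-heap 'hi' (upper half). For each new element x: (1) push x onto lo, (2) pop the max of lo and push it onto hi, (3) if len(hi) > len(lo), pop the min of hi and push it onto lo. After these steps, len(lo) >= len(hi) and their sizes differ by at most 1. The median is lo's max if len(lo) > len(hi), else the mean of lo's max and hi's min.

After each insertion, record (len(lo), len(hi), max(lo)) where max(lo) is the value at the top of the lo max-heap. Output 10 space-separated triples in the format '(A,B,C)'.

Answer: (1,0,19) (1,1,1) (2,1,10) (2,2,10) (3,2,10) (3,3,10) (4,3,19) (4,4,19) (5,4,19) (5,5,17)

Derivation:
Step 1: insert 19 -> lo=[19] hi=[] -> (len(lo)=1, len(hi)=0, max(lo)=19)
Step 2: insert 1 -> lo=[1] hi=[19] -> (len(lo)=1, len(hi)=1, max(lo)=1)
Step 3: insert 10 -> lo=[1, 10] hi=[19] -> (len(lo)=2, len(hi)=1, max(lo)=10)
Step 4: insert 20 -> lo=[1, 10] hi=[19, 20] -> (len(lo)=2, len(hi)=2, max(lo)=10)
Step 5: insert 6 -> lo=[1, 6, 10] hi=[19, 20] -> (len(lo)=3, len(hi)=2, max(lo)=10)
Step 6: insert 42 -> lo=[1, 6, 10] hi=[19, 20, 42] -> (len(lo)=3, len(hi)=3, max(lo)=10)
Step 7: insert 34 -> lo=[1, 6, 10, 19] hi=[20, 34, 42] -> (len(lo)=4, len(hi)=3, max(lo)=19)
Step 8: insert 42 -> lo=[1, 6, 10, 19] hi=[20, 34, 42, 42] -> (len(lo)=4, len(hi)=4, max(lo)=19)
Step 9: insert 3 -> lo=[1, 3, 6, 10, 19] hi=[20, 34, 42, 42] -> (len(lo)=5, len(hi)=4, max(lo)=19)
Step 10: insert 17 -> lo=[1, 3, 6, 10, 17] hi=[19, 20, 34, 42, 42] -> (len(lo)=5, len(hi)=5, max(lo)=17)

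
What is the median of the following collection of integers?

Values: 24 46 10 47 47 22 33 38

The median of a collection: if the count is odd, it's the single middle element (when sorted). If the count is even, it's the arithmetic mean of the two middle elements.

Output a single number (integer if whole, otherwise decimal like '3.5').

Step 1: insert 24 -> lo=[24] (size 1, max 24) hi=[] (size 0) -> median=24
Step 2: insert 46 -> lo=[24] (size 1, max 24) hi=[46] (size 1, min 46) -> median=35
Step 3: insert 10 -> lo=[10, 24] (size 2, max 24) hi=[46] (size 1, min 46) -> median=24
Step 4: insert 47 -> lo=[10, 24] (size 2, max 24) hi=[46, 47] (size 2, min 46) -> median=35
Step 5: insert 47 -> lo=[10, 24, 46] (size 3, max 46) hi=[47, 47] (size 2, min 47) -> median=46
Step 6: insert 22 -> lo=[10, 22, 24] (size 3, max 24) hi=[46, 47, 47] (size 3, min 46) -> median=35
Step 7: insert 33 -> lo=[10, 22, 24, 33] (size 4, max 33) hi=[46, 47, 47] (size 3, min 46) -> median=33
Step 8: insert 38 -> lo=[10, 22, 24, 33] (size 4, max 33) hi=[38, 46, 47, 47] (size 4, min 38) -> median=35.5

Answer: 35.5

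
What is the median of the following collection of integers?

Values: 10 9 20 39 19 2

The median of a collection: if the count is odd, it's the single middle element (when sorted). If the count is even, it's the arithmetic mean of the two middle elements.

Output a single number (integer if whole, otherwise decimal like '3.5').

Step 1: insert 10 -> lo=[10] (size 1, max 10) hi=[] (size 0) -> median=10
Step 2: insert 9 -> lo=[9] (size 1, max 9) hi=[10] (size 1, min 10) -> median=9.5
Step 3: insert 20 -> lo=[9, 10] (size 2, max 10) hi=[20] (size 1, min 20) -> median=10
Step 4: insert 39 -> lo=[9, 10] (size 2, max 10) hi=[20, 39] (size 2, min 20) -> median=15
Step 5: insert 19 -> lo=[9, 10, 19] (size 3, max 19) hi=[20, 39] (size 2, min 20) -> median=19
Step 6: insert 2 -> lo=[2, 9, 10] (size 3, max 10) hi=[19, 20, 39] (size 3, min 19) -> median=14.5

Answer: 14.5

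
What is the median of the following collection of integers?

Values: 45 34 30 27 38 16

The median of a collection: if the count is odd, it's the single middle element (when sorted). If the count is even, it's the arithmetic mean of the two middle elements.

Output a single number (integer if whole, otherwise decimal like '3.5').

Answer: 32

Derivation:
Step 1: insert 45 -> lo=[45] (size 1, max 45) hi=[] (size 0) -> median=45
Step 2: insert 34 -> lo=[34] (size 1, max 34) hi=[45] (size 1, min 45) -> median=39.5
Step 3: insert 30 -> lo=[30, 34] (size 2, max 34) hi=[45] (size 1, min 45) -> median=34
Step 4: insert 27 -> lo=[27, 30] (size 2, max 30) hi=[34, 45] (size 2, min 34) -> median=32
Step 5: insert 38 -> lo=[27, 30, 34] (size 3, max 34) hi=[38, 45] (size 2, min 38) -> median=34
Step 6: insert 16 -> lo=[16, 27, 30] (size 3, max 30) hi=[34, 38, 45] (size 3, min 34) -> median=32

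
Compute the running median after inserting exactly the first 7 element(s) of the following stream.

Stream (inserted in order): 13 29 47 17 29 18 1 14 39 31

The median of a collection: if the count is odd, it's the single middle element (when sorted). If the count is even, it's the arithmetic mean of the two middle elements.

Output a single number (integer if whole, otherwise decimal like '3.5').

Step 1: insert 13 -> lo=[13] (size 1, max 13) hi=[] (size 0) -> median=13
Step 2: insert 29 -> lo=[13] (size 1, max 13) hi=[29] (size 1, min 29) -> median=21
Step 3: insert 47 -> lo=[13, 29] (size 2, max 29) hi=[47] (size 1, min 47) -> median=29
Step 4: insert 17 -> lo=[13, 17] (size 2, max 17) hi=[29, 47] (size 2, min 29) -> median=23
Step 5: insert 29 -> lo=[13, 17, 29] (size 3, max 29) hi=[29, 47] (size 2, min 29) -> median=29
Step 6: insert 18 -> lo=[13, 17, 18] (size 3, max 18) hi=[29, 29, 47] (size 3, min 29) -> median=23.5
Step 7: insert 1 -> lo=[1, 13, 17, 18] (size 4, max 18) hi=[29, 29, 47] (size 3, min 29) -> median=18

Answer: 18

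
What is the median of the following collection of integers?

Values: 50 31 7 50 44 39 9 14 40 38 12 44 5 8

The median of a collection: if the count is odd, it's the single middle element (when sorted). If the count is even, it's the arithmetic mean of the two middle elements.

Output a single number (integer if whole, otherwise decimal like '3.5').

Answer: 34.5

Derivation:
Step 1: insert 50 -> lo=[50] (size 1, max 50) hi=[] (size 0) -> median=50
Step 2: insert 31 -> lo=[31] (size 1, max 31) hi=[50] (size 1, min 50) -> median=40.5
Step 3: insert 7 -> lo=[7, 31] (size 2, max 31) hi=[50] (size 1, min 50) -> median=31
Step 4: insert 50 -> lo=[7, 31] (size 2, max 31) hi=[50, 50] (size 2, min 50) -> median=40.5
Step 5: insert 44 -> lo=[7, 31, 44] (size 3, max 44) hi=[50, 50] (size 2, min 50) -> median=44
Step 6: insert 39 -> lo=[7, 31, 39] (size 3, max 39) hi=[44, 50, 50] (size 3, min 44) -> median=41.5
Step 7: insert 9 -> lo=[7, 9, 31, 39] (size 4, max 39) hi=[44, 50, 50] (size 3, min 44) -> median=39
Step 8: insert 14 -> lo=[7, 9, 14, 31] (size 4, max 31) hi=[39, 44, 50, 50] (size 4, min 39) -> median=35
Step 9: insert 40 -> lo=[7, 9, 14, 31, 39] (size 5, max 39) hi=[40, 44, 50, 50] (size 4, min 40) -> median=39
Step 10: insert 38 -> lo=[7, 9, 14, 31, 38] (size 5, max 38) hi=[39, 40, 44, 50, 50] (size 5, min 39) -> median=38.5
Step 11: insert 12 -> lo=[7, 9, 12, 14, 31, 38] (size 6, max 38) hi=[39, 40, 44, 50, 50] (size 5, min 39) -> median=38
Step 12: insert 44 -> lo=[7, 9, 12, 14, 31, 38] (size 6, max 38) hi=[39, 40, 44, 44, 50, 50] (size 6, min 39) -> median=38.5
Step 13: insert 5 -> lo=[5, 7, 9, 12, 14, 31, 38] (size 7, max 38) hi=[39, 40, 44, 44, 50, 50] (size 6, min 39) -> median=38
Step 14: insert 8 -> lo=[5, 7, 8, 9, 12, 14, 31] (size 7, max 31) hi=[38, 39, 40, 44, 44, 50, 50] (size 7, min 38) -> median=34.5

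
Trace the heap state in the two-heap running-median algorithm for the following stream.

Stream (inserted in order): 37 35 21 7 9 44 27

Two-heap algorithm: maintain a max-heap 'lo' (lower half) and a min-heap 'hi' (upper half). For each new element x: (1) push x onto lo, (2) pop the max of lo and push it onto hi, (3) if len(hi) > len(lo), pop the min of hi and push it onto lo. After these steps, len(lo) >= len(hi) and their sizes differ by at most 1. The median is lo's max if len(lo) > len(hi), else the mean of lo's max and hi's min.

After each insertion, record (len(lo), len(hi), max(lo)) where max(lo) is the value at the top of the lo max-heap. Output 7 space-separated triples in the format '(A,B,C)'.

Answer: (1,0,37) (1,1,35) (2,1,35) (2,2,21) (3,2,21) (3,3,21) (4,3,27)

Derivation:
Step 1: insert 37 -> lo=[37] hi=[] -> (len(lo)=1, len(hi)=0, max(lo)=37)
Step 2: insert 35 -> lo=[35] hi=[37] -> (len(lo)=1, len(hi)=1, max(lo)=35)
Step 3: insert 21 -> lo=[21, 35] hi=[37] -> (len(lo)=2, len(hi)=1, max(lo)=35)
Step 4: insert 7 -> lo=[7, 21] hi=[35, 37] -> (len(lo)=2, len(hi)=2, max(lo)=21)
Step 5: insert 9 -> lo=[7, 9, 21] hi=[35, 37] -> (len(lo)=3, len(hi)=2, max(lo)=21)
Step 6: insert 44 -> lo=[7, 9, 21] hi=[35, 37, 44] -> (len(lo)=3, len(hi)=3, max(lo)=21)
Step 7: insert 27 -> lo=[7, 9, 21, 27] hi=[35, 37, 44] -> (len(lo)=4, len(hi)=3, max(lo)=27)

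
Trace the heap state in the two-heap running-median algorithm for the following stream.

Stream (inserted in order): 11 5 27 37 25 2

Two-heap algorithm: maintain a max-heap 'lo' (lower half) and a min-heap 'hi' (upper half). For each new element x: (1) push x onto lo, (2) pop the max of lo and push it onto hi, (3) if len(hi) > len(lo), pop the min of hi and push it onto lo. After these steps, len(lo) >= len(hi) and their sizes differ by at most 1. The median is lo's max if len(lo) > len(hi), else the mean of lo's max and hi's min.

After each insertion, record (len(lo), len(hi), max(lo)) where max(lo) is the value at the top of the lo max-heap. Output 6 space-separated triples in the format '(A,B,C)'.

Step 1: insert 11 -> lo=[11] hi=[] -> (len(lo)=1, len(hi)=0, max(lo)=11)
Step 2: insert 5 -> lo=[5] hi=[11] -> (len(lo)=1, len(hi)=1, max(lo)=5)
Step 3: insert 27 -> lo=[5, 11] hi=[27] -> (len(lo)=2, len(hi)=1, max(lo)=11)
Step 4: insert 37 -> lo=[5, 11] hi=[27, 37] -> (len(lo)=2, len(hi)=2, max(lo)=11)
Step 5: insert 25 -> lo=[5, 11, 25] hi=[27, 37] -> (len(lo)=3, len(hi)=2, max(lo)=25)
Step 6: insert 2 -> lo=[2, 5, 11] hi=[25, 27, 37] -> (len(lo)=3, len(hi)=3, max(lo)=11)

Answer: (1,0,11) (1,1,5) (2,1,11) (2,2,11) (3,2,25) (3,3,11)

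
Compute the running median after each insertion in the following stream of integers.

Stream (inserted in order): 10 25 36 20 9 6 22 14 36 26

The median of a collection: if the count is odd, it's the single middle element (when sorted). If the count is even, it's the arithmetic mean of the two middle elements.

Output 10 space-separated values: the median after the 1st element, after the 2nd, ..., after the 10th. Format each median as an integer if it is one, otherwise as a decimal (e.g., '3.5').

Answer: 10 17.5 25 22.5 20 15 20 17 20 21

Derivation:
Step 1: insert 10 -> lo=[10] (size 1, max 10) hi=[] (size 0) -> median=10
Step 2: insert 25 -> lo=[10] (size 1, max 10) hi=[25] (size 1, min 25) -> median=17.5
Step 3: insert 36 -> lo=[10, 25] (size 2, max 25) hi=[36] (size 1, min 36) -> median=25
Step 4: insert 20 -> lo=[10, 20] (size 2, max 20) hi=[25, 36] (size 2, min 25) -> median=22.5
Step 5: insert 9 -> lo=[9, 10, 20] (size 3, max 20) hi=[25, 36] (size 2, min 25) -> median=20
Step 6: insert 6 -> lo=[6, 9, 10] (size 3, max 10) hi=[20, 25, 36] (size 3, min 20) -> median=15
Step 7: insert 22 -> lo=[6, 9, 10, 20] (size 4, max 20) hi=[22, 25, 36] (size 3, min 22) -> median=20
Step 8: insert 14 -> lo=[6, 9, 10, 14] (size 4, max 14) hi=[20, 22, 25, 36] (size 4, min 20) -> median=17
Step 9: insert 36 -> lo=[6, 9, 10, 14, 20] (size 5, max 20) hi=[22, 25, 36, 36] (size 4, min 22) -> median=20
Step 10: insert 26 -> lo=[6, 9, 10, 14, 20] (size 5, max 20) hi=[22, 25, 26, 36, 36] (size 5, min 22) -> median=21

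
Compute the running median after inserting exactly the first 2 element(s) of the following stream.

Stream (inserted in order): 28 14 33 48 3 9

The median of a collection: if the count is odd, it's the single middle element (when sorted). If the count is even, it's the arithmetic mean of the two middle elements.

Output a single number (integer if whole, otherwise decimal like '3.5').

Answer: 21

Derivation:
Step 1: insert 28 -> lo=[28] (size 1, max 28) hi=[] (size 0) -> median=28
Step 2: insert 14 -> lo=[14] (size 1, max 14) hi=[28] (size 1, min 28) -> median=21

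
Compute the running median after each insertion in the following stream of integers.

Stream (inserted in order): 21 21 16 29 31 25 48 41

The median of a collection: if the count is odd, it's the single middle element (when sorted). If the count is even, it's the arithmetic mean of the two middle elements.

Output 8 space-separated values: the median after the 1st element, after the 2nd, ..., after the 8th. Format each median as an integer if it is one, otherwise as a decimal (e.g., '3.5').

Answer: 21 21 21 21 21 23 25 27

Derivation:
Step 1: insert 21 -> lo=[21] (size 1, max 21) hi=[] (size 0) -> median=21
Step 2: insert 21 -> lo=[21] (size 1, max 21) hi=[21] (size 1, min 21) -> median=21
Step 3: insert 16 -> lo=[16, 21] (size 2, max 21) hi=[21] (size 1, min 21) -> median=21
Step 4: insert 29 -> lo=[16, 21] (size 2, max 21) hi=[21, 29] (size 2, min 21) -> median=21
Step 5: insert 31 -> lo=[16, 21, 21] (size 3, max 21) hi=[29, 31] (size 2, min 29) -> median=21
Step 6: insert 25 -> lo=[16, 21, 21] (size 3, max 21) hi=[25, 29, 31] (size 3, min 25) -> median=23
Step 7: insert 48 -> lo=[16, 21, 21, 25] (size 4, max 25) hi=[29, 31, 48] (size 3, min 29) -> median=25
Step 8: insert 41 -> lo=[16, 21, 21, 25] (size 4, max 25) hi=[29, 31, 41, 48] (size 4, min 29) -> median=27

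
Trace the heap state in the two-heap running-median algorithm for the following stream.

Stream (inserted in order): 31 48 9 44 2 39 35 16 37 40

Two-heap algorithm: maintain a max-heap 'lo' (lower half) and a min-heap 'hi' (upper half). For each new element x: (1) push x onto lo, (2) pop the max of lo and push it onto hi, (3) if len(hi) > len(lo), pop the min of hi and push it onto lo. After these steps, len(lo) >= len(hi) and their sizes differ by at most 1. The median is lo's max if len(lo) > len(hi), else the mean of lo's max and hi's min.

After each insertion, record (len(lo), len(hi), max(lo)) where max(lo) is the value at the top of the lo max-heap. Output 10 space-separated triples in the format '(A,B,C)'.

Step 1: insert 31 -> lo=[31] hi=[] -> (len(lo)=1, len(hi)=0, max(lo)=31)
Step 2: insert 48 -> lo=[31] hi=[48] -> (len(lo)=1, len(hi)=1, max(lo)=31)
Step 3: insert 9 -> lo=[9, 31] hi=[48] -> (len(lo)=2, len(hi)=1, max(lo)=31)
Step 4: insert 44 -> lo=[9, 31] hi=[44, 48] -> (len(lo)=2, len(hi)=2, max(lo)=31)
Step 5: insert 2 -> lo=[2, 9, 31] hi=[44, 48] -> (len(lo)=3, len(hi)=2, max(lo)=31)
Step 6: insert 39 -> lo=[2, 9, 31] hi=[39, 44, 48] -> (len(lo)=3, len(hi)=3, max(lo)=31)
Step 7: insert 35 -> lo=[2, 9, 31, 35] hi=[39, 44, 48] -> (len(lo)=4, len(hi)=3, max(lo)=35)
Step 8: insert 16 -> lo=[2, 9, 16, 31] hi=[35, 39, 44, 48] -> (len(lo)=4, len(hi)=4, max(lo)=31)
Step 9: insert 37 -> lo=[2, 9, 16, 31, 35] hi=[37, 39, 44, 48] -> (len(lo)=5, len(hi)=4, max(lo)=35)
Step 10: insert 40 -> lo=[2, 9, 16, 31, 35] hi=[37, 39, 40, 44, 48] -> (len(lo)=5, len(hi)=5, max(lo)=35)

Answer: (1,0,31) (1,1,31) (2,1,31) (2,2,31) (3,2,31) (3,3,31) (4,3,35) (4,4,31) (5,4,35) (5,5,35)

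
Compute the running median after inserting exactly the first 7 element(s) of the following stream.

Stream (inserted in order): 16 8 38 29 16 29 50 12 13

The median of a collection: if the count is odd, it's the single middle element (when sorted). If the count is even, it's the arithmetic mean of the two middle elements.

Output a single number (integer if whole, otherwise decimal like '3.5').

Step 1: insert 16 -> lo=[16] (size 1, max 16) hi=[] (size 0) -> median=16
Step 2: insert 8 -> lo=[8] (size 1, max 8) hi=[16] (size 1, min 16) -> median=12
Step 3: insert 38 -> lo=[8, 16] (size 2, max 16) hi=[38] (size 1, min 38) -> median=16
Step 4: insert 29 -> lo=[8, 16] (size 2, max 16) hi=[29, 38] (size 2, min 29) -> median=22.5
Step 5: insert 16 -> lo=[8, 16, 16] (size 3, max 16) hi=[29, 38] (size 2, min 29) -> median=16
Step 6: insert 29 -> lo=[8, 16, 16] (size 3, max 16) hi=[29, 29, 38] (size 3, min 29) -> median=22.5
Step 7: insert 50 -> lo=[8, 16, 16, 29] (size 4, max 29) hi=[29, 38, 50] (size 3, min 29) -> median=29

Answer: 29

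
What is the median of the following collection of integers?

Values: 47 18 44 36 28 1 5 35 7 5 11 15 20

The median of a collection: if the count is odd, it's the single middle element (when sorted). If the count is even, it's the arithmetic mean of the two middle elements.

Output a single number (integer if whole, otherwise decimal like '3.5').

Step 1: insert 47 -> lo=[47] (size 1, max 47) hi=[] (size 0) -> median=47
Step 2: insert 18 -> lo=[18] (size 1, max 18) hi=[47] (size 1, min 47) -> median=32.5
Step 3: insert 44 -> lo=[18, 44] (size 2, max 44) hi=[47] (size 1, min 47) -> median=44
Step 4: insert 36 -> lo=[18, 36] (size 2, max 36) hi=[44, 47] (size 2, min 44) -> median=40
Step 5: insert 28 -> lo=[18, 28, 36] (size 3, max 36) hi=[44, 47] (size 2, min 44) -> median=36
Step 6: insert 1 -> lo=[1, 18, 28] (size 3, max 28) hi=[36, 44, 47] (size 3, min 36) -> median=32
Step 7: insert 5 -> lo=[1, 5, 18, 28] (size 4, max 28) hi=[36, 44, 47] (size 3, min 36) -> median=28
Step 8: insert 35 -> lo=[1, 5, 18, 28] (size 4, max 28) hi=[35, 36, 44, 47] (size 4, min 35) -> median=31.5
Step 9: insert 7 -> lo=[1, 5, 7, 18, 28] (size 5, max 28) hi=[35, 36, 44, 47] (size 4, min 35) -> median=28
Step 10: insert 5 -> lo=[1, 5, 5, 7, 18] (size 5, max 18) hi=[28, 35, 36, 44, 47] (size 5, min 28) -> median=23
Step 11: insert 11 -> lo=[1, 5, 5, 7, 11, 18] (size 6, max 18) hi=[28, 35, 36, 44, 47] (size 5, min 28) -> median=18
Step 12: insert 15 -> lo=[1, 5, 5, 7, 11, 15] (size 6, max 15) hi=[18, 28, 35, 36, 44, 47] (size 6, min 18) -> median=16.5
Step 13: insert 20 -> lo=[1, 5, 5, 7, 11, 15, 18] (size 7, max 18) hi=[20, 28, 35, 36, 44, 47] (size 6, min 20) -> median=18

Answer: 18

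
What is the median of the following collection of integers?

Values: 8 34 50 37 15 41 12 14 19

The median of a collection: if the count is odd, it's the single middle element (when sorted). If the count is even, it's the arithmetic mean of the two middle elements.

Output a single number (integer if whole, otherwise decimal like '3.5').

Step 1: insert 8 -> lo=[8] (size 1, max 8) hi=[] (size 0) -> median=8
Step 2: insert 34 -> lo=[8] (size 1, max 8) hi=[34] (size 1, min 34) -> median=21
Step 3: insert 50 -> lo=[8, 34] (size 2, max 34) hi=[50] (size 1, min 50) -> median=34
Step 4: insert 37 -> lo=[8, 34] (size 2, max 34) hi=[37, 50] (size 2, min 37) -> median=35.5
Step 5: insert 15 -> lo=[8, 15, 34] (size 3, max 34) hi=[37, 50] (size 2, min 37) -> median=34
Step 6: insert 41 -> lo=[8, 15, 34] (size 3, max 34) hi=[37, 41, 50] (size 3, min 37) -> median=35.5
Step 7: insert 12 -> lo=[8, 12, 15, 34] (size 4, max 34) hi=[37, 41, 50] (size 3, min 37) -> median=34
Step 8: insert 14 -> lo=[8, 12, 14, 15] (size 4, max 15) hi=[34, 37, 41, 50] (size 4, min 34) -> median=24.5
Step 9: insert 19 -> lo=[8, 12, 14, 15, 19] (size 5, max 19) hi=[34, 37, 41, 50] (size 4, min 34) -> median=19

Answer: 19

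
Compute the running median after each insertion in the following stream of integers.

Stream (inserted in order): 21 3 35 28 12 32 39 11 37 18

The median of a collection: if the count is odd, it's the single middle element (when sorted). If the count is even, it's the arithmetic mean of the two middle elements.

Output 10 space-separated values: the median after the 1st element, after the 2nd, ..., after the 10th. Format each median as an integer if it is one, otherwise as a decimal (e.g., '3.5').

Step 1: insert 21 -> lo=[21] (size 1, max 21) hi=[] (size 0) -> median=21
Step 2: insert 3 -> lo=[3] (size 1, max 3) hi=[21] (size 1, min 21) -> median=12
Step 3: insert 35 -> lo=[3, 21] (size 2, max 21) hi=[35] (size 1, min 35) -> median=21
Step 4: insert 28 -> lo=[3, 21] (size 2, max 21) hi=[28, 35] (size 2, min 28) -> median=24.5
Step 5: insert 12 -> lo=[3, 12, 21] (size 3, max 21) hi=[28, 35] (size 2, min 28) -> median=21
Step 6: insert 32 -> lo=[3, 12, 21] (size 3, max 21) hi=[28, 32, 35] (size 3, min 28) -> median=24.5
Step 7: insert 39 -> lo=[3, 12, 21, 28] (size 4, max 28) hi=[32, 35, 39] (size 3, min 32) -> median=28
Step 8: insert 11 -> lo=[3, 11, 12, 21] (size 4, max 21) hi=[28, 32, 35, 39] (size 4, min 28) -> median=24.5
Step 9: insert 37 -> lo=[3, 11, 12, 21, 28] (size 5, max 28) hi=[32, 35, 37, 39] (size 4, min 32) -> median=28
Step 10: insert 18 -> lo=[3, 11, 12, 18, 21] (size 5, max 21) hi=[28, 32, 35, 37, 39] (size 5, min 28) -> median=24.5

Answer: 21 12 21 24.5 21 24.5 28 24.5 28 24.5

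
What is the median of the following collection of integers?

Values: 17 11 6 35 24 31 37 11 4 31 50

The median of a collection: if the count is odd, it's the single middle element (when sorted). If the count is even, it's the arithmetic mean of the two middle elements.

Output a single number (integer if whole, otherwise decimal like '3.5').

Answer: 24

Derivation:
Step 1: insert 17 -> lo=[17] (size 1, max 17) hi=[] (size 0) -> median=17
Step 2: insert 11 -> lo=[11] (size 1, max 11) hi=[17] (size 1, min 17) -> median=14
Step 3: insert 6 -> lo=[6, 11] (size 2, max 11) hi=[17] (size 1, min 17) -> median=11
Step 4: insert 35 -> lo=[6, 11] (size 2, max 11) hi=[17, 35] (size 2, min 17) -> median=14
Step 5: insert 24 -> lo=[6, 11, 17] (size 3, max 17) hi=[24, 35] (size 2, min 24) -> median=17
Step 6: insert 31 -> lo=[6, 11, 17] (size 3, max 17) hi=[24, 31, 35] (size 3, min 24) -> median=20.5
Step 7: insert 37 -> lo=[6, 11, 17, 24] (size 4, max 24) hi=[31, 35, 37] (size 3, min 31) -> median=24
Step 8: insert 11 -> lo=[6, 11, 11, 17] (size 4, max 17) hi=[24, 31, 35, 37] (size 4, min 24) -> median=20.5
Step 9: insert 4 -> lo=[4, 6, 11, 11, 17] (size 5, max 17) hi=[24, 31, 35, 37] (size 4, min 24) -> median=17
Step 10: insert 31 -> lo=[4, 6, 11, 11, 17] (size 5, max 17) hi=[24, 31, 31, 35, 37] (size 5, min 24) -> median=20.5
Step 11: insert 50 -> lo=[4, 6, 11, 11, 17, 24] (size 6, max 24) hi=[31, 31, 35, 37, 50] (size 5, min 31) -> median=24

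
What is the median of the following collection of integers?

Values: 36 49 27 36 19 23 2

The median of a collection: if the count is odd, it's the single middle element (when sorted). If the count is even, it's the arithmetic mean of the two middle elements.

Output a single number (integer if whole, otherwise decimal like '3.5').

Step 1: insert 36 -> lo=[36] (size 1, max 36) hi=[] (size 0) -> median=36
Step 2: insert 49 -> lo=[36] (size 1, max 36) hi=[49] (size 1, min 49) -> median=42.5
Step 3: insert 27 -> lo=[27, 36] (size 2, max 36) hi=[49] (size 1, min 49) -> median=36
Step 4: insert 36 -> lo=[27, 36] (size 2, max 36) hi=[36, 49] (size 2, min 36) -> median=36
Step 5: insert 19 -> lo=[19, 27, 36] (size 3, max 36) hi=[36, 49] (size 2, min 36) -> median=36
Step 6: insert 23 -> lo=[19, 23, 27] (size 3, max 27) hi=[36, 36, 49] (size 3, min 36) -> median=31.5
Step 7: insert 2 -> lo=[2, 19, 23, 27] (size 4, max 27) hi=[36, 36, 49] (size 3, min 36) -> median=27

Answer: 27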